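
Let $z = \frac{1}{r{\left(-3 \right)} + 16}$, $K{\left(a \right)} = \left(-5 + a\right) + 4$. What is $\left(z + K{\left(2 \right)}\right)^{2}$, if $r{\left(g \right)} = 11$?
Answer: $\frac{784}{729} \approx 1.0754$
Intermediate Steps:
$K{\left(a \right)} = -1 + a$
$z = \frac{1}{27}$ ($z = \frac{1}{11 + 16} = \frac{1}{27} \approx 0.037037$)
$\left(z + K{\left(2 \right)}\right)^{2} = \left(\frac{1}{27} + \left(-1 + 2\right)\right)^{2} = \left(\frac{1}{27} + 1\right)^{2} = \left(\frac{28}{27}\right)^{2} = \frac{784}{729}$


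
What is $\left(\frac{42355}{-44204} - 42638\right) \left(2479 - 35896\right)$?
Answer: $\frac{1464762315033}{1028} \approx 1.4249 \cdot 10^{9}$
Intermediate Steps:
$\left(\frac{42355}{-44204} - 42638\right) \left(2479 - 35896\right) = \left(42355 \left(- \frac{1}{44204}\right) - 42638\right) \left(-33417\right) = \left(- \frac{985}{1028} - 42638\right) \left(-33417\right) = \left(- \frac{43832849}{1028}\right) \left(-33417\right) = \frac{1464762315033}{1028}$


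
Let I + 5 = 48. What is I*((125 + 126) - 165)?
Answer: 3698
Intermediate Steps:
I = 43 (I = -5 + 48 = 43)
I*((125 + 126) - 165) = 43*((125 + 126) - 165) = 43*(251 - 165) = 43*86 = 3698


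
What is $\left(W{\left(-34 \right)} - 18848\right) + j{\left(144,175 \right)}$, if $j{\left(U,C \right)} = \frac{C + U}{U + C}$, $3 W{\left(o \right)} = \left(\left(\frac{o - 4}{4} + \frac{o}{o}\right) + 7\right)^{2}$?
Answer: $- \frac{75385}{4} \approx -18846.0$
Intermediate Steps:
$W{\left(o \right)} = \frac{\left(7 + \frac{o}{4}\right)^{2}}{3}$ ($W{\left(o \right)} = \frac{\left(\left(\frac{o - 4}{4} + \frac{o}{o}\right) + 7\right)^{2}}{3} = \frac{\left(\left(\left(-4 + o\right) \frac{1}{4} + 1\right) + 7\right)^{2}}{3} = \frac{\left(\left(\left(-1 + \frac{o}{4}\right) + 1\right) + 7\right)^{2}}{3} = \frac{\left(\frac{o}{4} + 7\right)^{2}}{3} = \frac{\left(7 + \frac{o}{4}\right)^{2}}{3}$)
$j{\left(U,C \right)} = 1$ ($j{\left(U,C \right)} = \frac{C + U}{C + U} = 1$)
$\left(W{\left(-34 \right)} - 18848\right) + j{\left(144,175 \right)} = \left(\frac{\left(28 - 34\right)^{2}}{48} - 18848\right) + 1 = \left(\frac{\left(-6\right)^{2}}{48} - 18848\right) + 1 = \left(\frac{1}{48} \cdot 36 - 18848\right) + 1 = \left(\frac{3}{4} - 18848\right) + 1 = - \frac{75389}{4} + 1 = - \frac{75385}{4}$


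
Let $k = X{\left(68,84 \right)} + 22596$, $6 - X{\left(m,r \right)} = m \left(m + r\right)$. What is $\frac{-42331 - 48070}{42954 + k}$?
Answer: $- \frac{90401}{55220} \approx -1.6371$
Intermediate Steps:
$X{\left(m,r \right)} = 6 - m \left(m + r\right)$
$k = 12266$ ($k = \left(6 - 68^{2} - 68 \cdot 84\right) + 22596 = \left(6 - 4624 - 5712\right) + 22596 = -10330 + 22596 = 12266$)
$\frac{-42331 - 48070}{42954 + k} = \frac{-42331 - 48070}{42954 + 12266} = - \frac{90401}{55220}$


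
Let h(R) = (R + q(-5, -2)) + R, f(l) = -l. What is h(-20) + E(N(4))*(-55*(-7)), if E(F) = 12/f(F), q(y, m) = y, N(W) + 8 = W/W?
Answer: 615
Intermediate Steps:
N(W) = -7 (N(W) = -8 + W/W = -8 + 1 = -7)
h(R) = -5 + 2*R (h(R) = (R - 5) + R = (-5 + R) + R = -5 + 2*R)
E(F) = -12/F (E(F) = 12/((-F)) = 12*(-1/F) = -12/F)
h(-20) + E(N(4))*(-55*(-7)) = (-5 + 2*(-20)) + (-12/(-7))*(-55*(-7)) = (-5 - 40) - 12*(-⅐)*385 = -45 + (12/7)*385 = -45 + 660 = 615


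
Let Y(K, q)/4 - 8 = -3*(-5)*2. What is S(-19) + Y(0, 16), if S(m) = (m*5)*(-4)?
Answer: 532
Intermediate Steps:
Y(K, q) = 152 (Y(K, q) = 32 + 4*(-3*(-5)*2) = 32 + 4*(15*2) = 32 + 4*30 = 32 + 120 = 152)
S(m) = -20*m (S(m) = (5*m)*(-4) = -20*m)
S(-19) + Y(0, 16) = -20*(-19) + 152 = 380 + 152 = 532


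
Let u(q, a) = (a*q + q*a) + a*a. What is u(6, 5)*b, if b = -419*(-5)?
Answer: 178075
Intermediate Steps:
u(q, a) = a**2 + 2*a*q (u(q, a) = (a*q + a*q) + a**2 = 2*a*q + a**2 = a**2 + 2*a*q)
b = 2095
u(6, 5)*b = (5*(5 + 2*6))*2095 = (5*(5 + 12))*2095 = (5*17)*2095 = 85*2095 = 178075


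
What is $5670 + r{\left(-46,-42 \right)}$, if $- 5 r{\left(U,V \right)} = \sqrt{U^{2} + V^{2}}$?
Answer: $5670 - \frac{2 \sqrt{970}}{5} \approx 5657.5$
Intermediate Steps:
$r{\left(U,V \right)} = - \frac{\sqrt{U^{2} + V^{2}}}{5}$
$5670 + r{\left(-46,-42 \right)} = 5670 - \frac{\sqrt{\left(-46\right)^{2} + \left(-42\right)^{2}}}{5} = 5670 - \frac{\sqrt{2116 + 1764}}{5} = 5670 - \frac{\sqrt{3880}}{5} = 5670 - \frac{2 \sqrt{970}}{5}$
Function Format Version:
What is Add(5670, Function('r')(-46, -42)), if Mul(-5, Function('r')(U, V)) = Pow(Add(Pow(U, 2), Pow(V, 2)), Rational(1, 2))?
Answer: Add(5670, Mul(Rational(-2, 5), Pow(970, Rational(1, 2)))) ≈ 5657.5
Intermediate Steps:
Function('r')(U, V) = Mul(Rational(-1, 5), Pow(Add(Pow(U, 2), Pow(V, 2)), Rational(1, 2)))
Add(5670, Function('r')(-46, -42)) = Add(5670, Mul(Rational(-1, 5), Pow(Add(Pow(-46, 2), Pow(-42, 2)), Rational(1, 2)))) = Add(5670, Mul(Rational(-1, 5), Pow(Add(2116, 1764), Rational(1, 2)))) = Add(5670, Mul(Rational(-1, 5), Pow(3880, Rational(1, 2)))) = Add(5670, Mul(Rational(-1, 5), Mul(2, Pow(970, Rational(1, 2))))) = Add(5670, Mul(Rational(-2, 5), Pow(970, Rational(1, 2))))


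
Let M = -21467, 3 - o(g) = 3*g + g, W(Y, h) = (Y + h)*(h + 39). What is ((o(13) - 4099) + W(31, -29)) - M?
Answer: 17339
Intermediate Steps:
W(Y, h) = (39 + h)*(Y + h) (W(Y, h) = (Y + h)*(39 + h) = (39 + h)*(Y + h))
o(g) = 3 - 4*g (o(g) = 3 - (3*g + g) = 3 - 4*g)
((o(13) - 4099) + W(31, -29)) - M = (((3 - 4*13) - 4099) + ((-29)**2 + 39*31 + 39*(-29) + 31*(-29))) - 1*(-21467) = (((3 - 52) - 4099) + (841 + 1209 - 1131 - 899)) + 21467 = ((-49 - 4099) + 20) + 21467 = (-4148 + 20) + 21467 = -4128 + 21467 = 17339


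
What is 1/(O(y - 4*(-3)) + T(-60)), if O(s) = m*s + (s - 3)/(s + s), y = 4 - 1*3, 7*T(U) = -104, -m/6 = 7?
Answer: -91/51003 ≈ -0.0017842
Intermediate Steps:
m = -42 (m = -6*7 = -42)
T(U) = -104/7 (T(U) = (⅐)*(-104) = -104/7)
y = 1 (y = 4 - 3 = 1)
O(s) = -42*s + (-3 + s)/(2*s) (O(s) = -42*s + (s - 3)/(s + s) = -42*s + (-3 + s)/((2*s)) = -42*s + (-3 + s)*(1/(2*s)) = -42*s + (-3 + s)/(2*s))
1/(O(y - 4*(-3)) + T(-60)) = 1/((-3 + (1 - 4*(-3))*(1 - 84*(1 - 4*(-3))))/(2*(1 - 4*(-3))) - 104/7) = 1/((-3 + (1 + 12)*(1 - 84*(1 + 12)))/(2*(1 + 12)) - 104/7) = 1/((½)*(-3 + 13*(1 - 84*13))/13 - 104/7) = 1/((½)*(1/13)*(-3 + 13*(1 - 1092)) - 104/7) = 1/((½)*(1/13)*(-3 + 13*(-1091)) - 104/7) = 1/((½)*(1/13)*(-3 - 14183) - 104/7) = 1/((½)*(1/13)*(-14186) - 104/7) = 1/(-7093/13 - 104/7) = 1/(-51003/91) = -91/51003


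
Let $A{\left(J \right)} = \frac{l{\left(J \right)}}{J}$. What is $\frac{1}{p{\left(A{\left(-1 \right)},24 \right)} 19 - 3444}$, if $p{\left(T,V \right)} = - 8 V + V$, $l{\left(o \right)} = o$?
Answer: $- \frac{1}{6636} \approx -0.00015069$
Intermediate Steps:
$A{\left(J \right)} = 1$ ($A{\left(J \right)} = \frac{J}{J} = 1$)
$p{\left(T,V \right)} = - 7 V$
$\frac{1}{p{\left(A{\left(-1 \right)},24 \right)} 19 - 3444} = \frac{1}{\left(-7\right) 24 \cdot 19 - 3444} = \frac{1}{\left(-168\right) 19 - 3444} = \frac{1}{-3192 - 3444} = \frac{1}{-6636} = - \frac{1}{6636}$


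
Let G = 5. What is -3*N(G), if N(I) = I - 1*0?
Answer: -15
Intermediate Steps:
N(I) = I (N(I) = I + 0 = I)
-3*N(G) = -3*5 = -15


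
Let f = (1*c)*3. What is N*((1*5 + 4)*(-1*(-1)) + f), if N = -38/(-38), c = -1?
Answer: 6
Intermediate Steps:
f = -3 (f = (1*(-1))*3 = -1*3 = -3)
N = 1 (N = -38*(-1/38) = 1)
N*((1*5 + 4)*(-1*(-1)) + f) = 1*((1*5 + 4)*(-1*(-1)) - 3) = 1*((5 + 4)*1 - 3) = 1*(9*1 - 3) = 1*(9 - 3) = 1*6 = 6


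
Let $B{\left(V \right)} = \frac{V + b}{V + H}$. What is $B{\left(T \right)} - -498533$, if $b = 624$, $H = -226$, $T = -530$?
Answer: $\frac{188445427}{378} \approx 4.9853 \cdot 10^{5}$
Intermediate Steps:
$B{\left(V \right)} = \frac{624 + V}{-226 + V}$ ($B{\left(V \right)} = \frac{V + 624}{V - 226} = \frac{624 + V}{-226 + V}$)
$B{\left(T \right)} - -498533 = \frac{624 - 530}{-226 - 530} - -498533 = \frac{1}{-756} \cdot 94 + 498533 = \left(- \frac{1}{756}\right) 94 + 498533 = - \frac{47}{378} + 498533 = \frac{188445427}{378}$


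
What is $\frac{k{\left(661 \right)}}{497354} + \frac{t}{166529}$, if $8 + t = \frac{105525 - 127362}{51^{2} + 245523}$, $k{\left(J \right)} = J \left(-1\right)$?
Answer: $- \frac{14791285123}{10736984585756} \approx -0.0013776$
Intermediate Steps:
$k{\left(J \right)} = - J$
$t = - \frac{23067}{2852}$ ($t = -8 + \frac{105525 - 127362}{51^{2} + 245523} = -8 - \frac{21837}{2601 + 245523} = -8 - \frac{21837}{248124} = -8 - \frac{251}{2852} = - \frac{23067}{2852} \approx -8.088$)
$\frac{k{\left(661 \right)}}{497354} + \frac{t}{166529} = \frac{\left(-1\right) 661}{497354} - \frac{23067}{2852 \cdot 166529} = \left(-661\right) \frac{1}{497354} - \frac{2097}{43176428} = - \frac{661}{497354} - \frac{2097}{43176428} = - \frac{14791285123}{10736984585756}$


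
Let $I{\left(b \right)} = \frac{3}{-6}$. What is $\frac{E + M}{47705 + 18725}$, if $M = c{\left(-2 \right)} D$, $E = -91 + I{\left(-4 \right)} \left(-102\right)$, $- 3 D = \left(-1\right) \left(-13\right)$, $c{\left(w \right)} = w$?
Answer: $- \frac{47}{99645} \approx -0.00047167$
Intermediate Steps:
$I{\left(b \right)} = - \frac{1}{2}$ ($I{\left(b \right)} = 3 \left(- \frac{1}{6}\right) = - \frac{1}{2}$)
$D = - \frac{13}{3}$ ($D = - \frac{\left(-1\right) \left(-13\right)}{3} = \left(- \frac{1}{3}\right) 13 = - \frac{13}{3} \approx -4.3333$)
$E = -40$ ($E = -91 - -51 = -91 + 51 = -40$)
$M = \frac{26}{3}$ ($M = \left(-2\right) \left(- \frac{13}{3}\right) = \frac{26}{3} \approx 8.6667$)
$\frac{E + M}{47705 + 18725} = \frac{-40 + \frac{26}{3}}{47705 + 18725} = - \frac{94}{3 \cdot 66430} = \left(- \frac{94}{3}\right) \frac{1}{66430} = - \frac{47}{99645}$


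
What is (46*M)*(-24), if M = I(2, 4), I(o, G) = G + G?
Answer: -8832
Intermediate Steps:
I(o, G) = 2*G
M = 8 (M = 2*4 = 8)
(46*M)*(-24) = (46*8)*(-24) = 368*(-24) = -8832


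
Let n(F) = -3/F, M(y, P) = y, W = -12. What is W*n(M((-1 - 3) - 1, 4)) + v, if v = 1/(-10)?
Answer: -73/10 ≈ -7.3000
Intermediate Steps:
v = -1/10 ≈ -0.10000
W*n(M((-1 - 3) - 1, 4)) + v = -(-36)/((-1 - 3) - 1) - 1/10 = -(-36)/(-4 - 1) - 1/10 = -(-36)/(-5) - 1/10 = -(-36)*(-1)/5 - 1/10 = -12*3/5 - 1/10 = -36/5 - 1/10 = -73/10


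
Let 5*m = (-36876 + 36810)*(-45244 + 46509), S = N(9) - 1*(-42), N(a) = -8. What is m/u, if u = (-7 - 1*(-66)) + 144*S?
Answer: -16698/4955 ≈ -3.3699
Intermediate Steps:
S = 34 (S = -8 - 1*(-42) = -8 + 42 = 34)
m = -16698 (m = ((-36876 + 36810)*(-45244 + 46509))/5 = (-66*1265)/5 = (1/5)*(-83490) = -16698)
u = 4955 (u = (-7 - 1*(-66)) + 144*34 = (-7 + 66) + 4896 = 59 + 4896 = 4955)
m/u = -16698/4955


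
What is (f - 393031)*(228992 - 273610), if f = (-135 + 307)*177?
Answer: 16177906766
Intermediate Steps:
f = 30444 (f = 172*177 = 30444)
(f - 393031)*(228992 - 273610) = (30444 - 393031)*(228992 - 273610) = -362587*(-44618) = 16177906766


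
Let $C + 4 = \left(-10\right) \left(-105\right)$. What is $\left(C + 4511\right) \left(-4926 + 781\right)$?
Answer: $-23033765$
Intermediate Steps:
$C = 1046$ ($C = -4 - -1050 = -4 + 1050 = 1046$)
$\left(C + 4511\right) \left(-4926 + 781\right) = \left(1046 + 4511\right) \left(-4926 + 781\right) = 5557 \left(-4145\right) = -23033765$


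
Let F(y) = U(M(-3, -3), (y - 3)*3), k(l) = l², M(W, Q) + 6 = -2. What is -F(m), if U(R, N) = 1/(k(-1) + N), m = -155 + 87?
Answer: 1/212 ≈ 0.0047170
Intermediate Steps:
M(W, Q) = -8 (M(W, Q) = -6 - 2 = -8)
m = -68
U(R, N) = 1/(1 + N) (U(R, N) = 1/((-1)² + N) = 1/(1 + N))
F(y) = 1/(-8 + 3*y) (F(y) = 1/(1 + (y - 3)*3) = 1/(1 + (-3 + y)*3) = 1/(1 + (-9 + 3*y)) = 1/(-8 + 3*y))
-F(m) = -1/(-8 + 3*(-68)) = -1/(-8 - 204) = -1/(-212) = -1*(-1/212) = 1/212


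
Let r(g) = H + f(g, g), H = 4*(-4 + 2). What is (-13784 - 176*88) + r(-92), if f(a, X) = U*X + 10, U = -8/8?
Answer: -29178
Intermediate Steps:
U = -1 (U = -8*1/8 = -1)
H = -8 (H = 4*(-2) = -8)
f(a, X) = 10 - X (f(a, X) = -X + 10 = 10 - X)
r(g) = 2 - g (r(g) = -8 + (10 - g) = 2 - g)
(-13784 - 176*88) + r(-92) = (-13784 - 176*88) + (2 - 1*(-92)) = (-13784 - 15488) + (2 + 92) = -29272 + 94 = -29178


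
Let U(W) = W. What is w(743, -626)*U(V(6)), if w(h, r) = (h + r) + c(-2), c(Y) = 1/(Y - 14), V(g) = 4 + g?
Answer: 9355/8 ≈ 1169.4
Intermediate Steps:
c(Y) = 1/(-14 + Y)
w(h, r) = -1/16 + h + r (w(h, r) = (h + r) + 1/(-14 - 2) = (h + r) + 1/(-16) = (h + r) - 1/16 = -1/16 + h + r)
w(743, -626)*U(V(6)) = (-1/16 + 743 - 626)*(4 + 6) = (1871/16)*10 = 9355/8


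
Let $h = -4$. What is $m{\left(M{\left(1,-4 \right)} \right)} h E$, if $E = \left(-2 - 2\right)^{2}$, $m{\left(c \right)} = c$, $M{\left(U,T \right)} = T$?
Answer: $256$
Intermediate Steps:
$E = 16$ ($E = \left(-4\right)^{2} = 16$)
$m{\left(M{\left(1,-4 \right)} \right)} h E = \left(-4\right) \left(-4\right) 16 = 16 \cdot 16 = 256$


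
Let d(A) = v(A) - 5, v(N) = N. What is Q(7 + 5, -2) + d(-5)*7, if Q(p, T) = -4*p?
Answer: -118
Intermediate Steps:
d(A) = -5 + A (d(A) = A - 5 = -5 + A)
Q(7 + 5, -2) + d(-5)*7 = -4*(7 + 5) + (-5 - 5)*7 = -4*12 - 10*7 = -48 - 70 = -118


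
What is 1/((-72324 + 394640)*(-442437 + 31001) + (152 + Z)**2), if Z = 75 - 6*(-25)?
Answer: -1/132612263647 ≈ -7.5408e-12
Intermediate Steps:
Z = 225 (Z = 75 + 150 = 225)
1/((-72324 + 394640)*(-442437 + 31001) + (152 + Z)**2) = 1/((-72324 + 394640)*(-442437 + 31001) + (152 + 225)**2) = 1/(322316*(-411436) + 377**2) = 1/(-132612405776 + 142129) = 1/(-132612263647) = -1/132612263647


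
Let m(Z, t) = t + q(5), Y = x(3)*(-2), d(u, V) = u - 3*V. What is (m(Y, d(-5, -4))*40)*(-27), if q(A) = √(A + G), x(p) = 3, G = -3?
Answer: -7560 - 1080*√2 ≈ -9087.3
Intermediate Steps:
q(A) = √(-3 + A) (q(A) = √(A - 3) = √(-3 + A))
Y = -6 (Y = 3*(-2) = -6)
m(Z, t) = t + √2 (m(Z, t) = t + √(-3 + 5) = t + √2)
(m(Y, d(-5, -4))*40)*(-27) = (((-5 - 3*(-4)) + √2)*40)*(-27) = (((-5 + 12) + √2)*40)*(-27) = ((7 + √2)*40)*(-27) = (280 + 40*√2)*(-27) = -7560 - 1080*√2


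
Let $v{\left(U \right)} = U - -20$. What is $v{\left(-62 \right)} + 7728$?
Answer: $7686$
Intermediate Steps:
$v{\left(U \right)} = 20 + U$ ($v{\left(U \right)} = U + 20 = 20 + U$)
$v{\left(-62 \right)} + 7728 = \left(20 - 62\right) + 7728 = -42 + 7728 = 7686$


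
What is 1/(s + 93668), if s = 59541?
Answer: 1/153209 ≈ 6.5270e-6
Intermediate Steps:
1/(s + 93668) = 1/(59541 + 93668) = 1/153209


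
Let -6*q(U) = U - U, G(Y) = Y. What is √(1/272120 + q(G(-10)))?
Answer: √68030/136060 ≈ 0.0019170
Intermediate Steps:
q(U) = 0 (q(U) = -(U - U)/6 = -⅙*0 = 0)
√(1/272120 + q(G(-10))) = √(1/272120 + 0) = √(1/272120) = √68030/136060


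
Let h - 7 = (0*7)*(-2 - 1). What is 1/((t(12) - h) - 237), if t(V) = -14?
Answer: -1/258 ≈ -0.0038760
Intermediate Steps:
h = 7 (h = 7 + (0*7)*(-2 - 1) = 7 + 0*(-3) = 7 + 0 = 7)
1/((t(12) - h) - 237) = 1/((-14 - 1*7) - 237) = 1/((-14 - 7) - 237) = 1/(-21 - 237) = 1/(-258) = -1/258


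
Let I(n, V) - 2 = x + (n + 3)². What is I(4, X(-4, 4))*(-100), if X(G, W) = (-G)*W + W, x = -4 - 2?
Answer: -4500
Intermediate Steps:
x = -6
X(G, W) = W - G*W (X(G, W) = -G*W + W = W - G*W)
I(n, V) = -4 + (3 + n)² (I(n, V) = 2 + (-6 + (n + 3)²) = 2 + (-6 + (3 + n)²) = -4 + (3 + n)²)
I(4, X(-4, 4))*(-100) = (-4 + (3 + 4)²)*(-100) = (-4 + 7²)*(-100) = (-4 + 49)*(-100) = 45*(-100) = -4500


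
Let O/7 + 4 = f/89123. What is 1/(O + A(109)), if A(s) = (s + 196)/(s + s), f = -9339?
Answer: -19428814/531075591 ≈ -0.036584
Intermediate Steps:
A(s) = (196 + s)/(2*s) (A(s) = (196 + s)/((2*s)) = (196 + s)*(1/(2*s)) = (196 + s)/(2*s))
O = -2560817/89123 (O = -28 + 7*(-9339/89123) = -28 - 65373/89123 = -2560817/89123 ≈ -28.734)
1/(O + A(109)) = 1/(-2560817/89123 + (½)*(196 + 109)/109) = 1/(-2560817/89123 + (½)*(1/109)*305) = 1/(-2560817/89123 + 305/218) = 1/(-531075591/19428814) = -19428814/531075591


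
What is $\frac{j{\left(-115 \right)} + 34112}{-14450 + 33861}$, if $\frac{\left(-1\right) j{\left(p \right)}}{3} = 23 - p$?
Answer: $\frac{4814}{2773} \approx 1.736$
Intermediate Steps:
$j{\left(p \right)} = -69 + 3 p$ ($j{\left(p \right)} = - 3 \left(23 - p\right) = -69 + 3 p$)
$\frac{j{\left(-115 \right)} + 34112}{-14450 + 33861} = \frac{\left(-69 + 3 \left(-115\right)\right) + 34112}{-14450 + 33861} = \frac{\left(-69 - 345\right) + 34112}{19411} = \left(-414 + 34112\right) \frac{1}{19411} = 33698 \cdot \frac{1}{19411} = \frac{4814}{2773}$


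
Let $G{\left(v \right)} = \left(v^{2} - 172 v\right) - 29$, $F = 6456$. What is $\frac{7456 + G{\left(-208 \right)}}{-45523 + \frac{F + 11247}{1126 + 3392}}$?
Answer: $- \frac{43406434}{22850579} \approx -1.8996$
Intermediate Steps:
$G{\left(v \right)} = -29 + v^{2} - 172 v$
$\frac{7456 + G{\left(-208 \right)}}{-45523 + \frac{F + 11247}{1126 + 3392}} = \frac{7456 - \left(-35747 - 43264\right)}{-45523 + \frac{6456 + 11247}{1126 + 3392}} = \frac{7456 + \left(-29 + 43264 + 35776\right)}{-45523 + \frac{17703}{4518}} = \frac{7456 + 79011}{-45523 + 17703 \cdot \frac{1}{4518}} = \frac{86467}{-45523 + \frac{1967}{502}} = \frac{86467}{- \frac{22850579}{502}} = 86467 \left(- \frac{502}{22850579}\right) = - \frac{43406434}{22850579}$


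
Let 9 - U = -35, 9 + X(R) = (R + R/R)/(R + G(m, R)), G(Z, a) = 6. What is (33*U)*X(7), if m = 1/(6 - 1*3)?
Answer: -158268/13 ≈ -12174.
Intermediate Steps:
m = ⅓ (m = 1/(6 - 3) = 1/3 = ⅓ ≈ 0.33333)
X(R) = -9 + (1 + R)/(6 + R) (X(R) = -9 + (R + R/R)/(R + 6) = -9 + (R + 1)/(6 + R) = -9 + (1 + R)/(6 + R))
U = 44 (U = 9 - 1*(-35) = 9 + 35 = 44)
(33*U)*X(7) = (33*44)*((-53 - 8*7)/(6 + 7)) = 1452*((-53 - 56)/13) = 1452*((1/13)*(-109)) = 1452*(-109/13) = -158268/13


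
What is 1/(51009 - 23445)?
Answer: 1/27564 ≈ 3.6279e-5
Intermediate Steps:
1/(51009 - 23445) = 1/27564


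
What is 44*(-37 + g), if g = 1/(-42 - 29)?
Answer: -115632/71 ≈ -1628.6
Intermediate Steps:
g = -1/71 (g = 1/(-71) = -1/71 ≈ -0.014085)
44*(-37 + g) = 44*(-37 - 1/71) = 44*(-2628/71) = -115632/71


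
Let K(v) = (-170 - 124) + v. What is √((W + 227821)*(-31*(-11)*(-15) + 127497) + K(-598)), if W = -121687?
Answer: 2*√3247222574 ≈ 1.1397e+5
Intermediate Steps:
K(v) = -294 + v
√((W + 227821)*(-31*(-11)*(-15) + 127497) + K(-598)) = √((-121687 + 227821)*(-31*(-11)*(-15) + 127497) + (-294 - 598)) = √(106134*(341*(-15) + 127497) - 892) = √(106134*(-5115 + 127497) - 892) = √(106134*122382 - 892) = √(12988891188 - 892) = √12988890296 = 2*√3247222574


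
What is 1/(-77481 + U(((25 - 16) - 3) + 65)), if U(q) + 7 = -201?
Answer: -1/77689 ≈ -1.2872e-5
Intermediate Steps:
U(q) = -208 (U(q) = -7 - 201 = -208)
1/(-77481 + U(((25 - 16) - 3) + 65)) = 1/(-77481 - 208) = 1/(-77689) = -1/77689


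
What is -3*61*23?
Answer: -4209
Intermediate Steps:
-3*61*23 = -183*23 = -4209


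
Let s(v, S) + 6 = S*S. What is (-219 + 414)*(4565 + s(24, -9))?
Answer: 904800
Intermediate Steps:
s(v, S) = -6 + S² (s(v, S) = -6 + S*S = -6 + S²)
(-219 + 414)*(4565 + s(24, -9)) = (-219 + 414)*(4565 + (-6 + (-9)²)) = 195*(4565 + (-6 + 81)) = 195*(4565 + 75) = 195*4640 = 904800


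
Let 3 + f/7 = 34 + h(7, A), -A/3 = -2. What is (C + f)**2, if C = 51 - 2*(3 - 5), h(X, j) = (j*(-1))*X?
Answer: 484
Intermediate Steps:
A = 6 (A = -3*(-2) = 6)
h(X, j) = -X*j (h(X, j) = (-j)*X = -X*j)
C = 55 (C = 51 - 2*(-2) = 51 - 1*(-4) = 51 + 4 = 55)
f = -77 (f = -21 + 7*(34 - 1*7*6) = -21 + 7*(34 - 42) = -21 + 7*(-8) = -21 - 56 = -77)
(C + f)**2 = (55 - 77)**2 = (-22)**2 = 484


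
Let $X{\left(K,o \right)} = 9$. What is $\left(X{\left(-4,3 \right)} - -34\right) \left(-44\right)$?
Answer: $-1892$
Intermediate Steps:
$\left(X{\left(-4,3 \right)} - -34\right) \left(-44\right) = \left(9 - -34\right) \left(-44\right) = \left(9 + 34\right) \left(-44\right) = 43 \left(-44\right) = -1892$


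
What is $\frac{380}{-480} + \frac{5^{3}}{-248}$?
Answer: $- \frac{241}{186} \approx -1.2957$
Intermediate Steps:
$\frac{380}{-480} + \frac{5^{3}}{-248} = 380 \left(- \frac{1}{480}\right) + 125 \left(- \frac{1}{248}\right) = - \frac{19}{24} - \frac{125}{248} = - \frac{241}{186}$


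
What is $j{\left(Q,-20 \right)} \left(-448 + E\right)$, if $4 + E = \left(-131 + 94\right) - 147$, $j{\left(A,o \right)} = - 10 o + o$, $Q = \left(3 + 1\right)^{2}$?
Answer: $-114480$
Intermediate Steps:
$Q = 16$ ($Q = 4^{2} = 16$)
$j{\left(A,o \right)} = - 9 o$
$E = -188$ ($E = -4 + \left(\left(-131 + 94\right) - 147\right) = -4 - 184 = -188$)
$j{\left(Q,-20 \right)} \left(-448 + E\right) = \left(-9\right) \left(-20\right) \left(-448 - 188\right) = 180 \left(-636\right) = -114480$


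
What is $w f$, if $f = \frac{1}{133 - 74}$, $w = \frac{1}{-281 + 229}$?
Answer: $- \frac{1}{3068} \approx -0.00032595$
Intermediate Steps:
$w = - \frac{1}{52}$ ($w = \frac{1}{-52} = - \frac{1}{52} \approx -0.019231$)
$f = \frac{1}{59} \approx 0.016949$
$w f = \left(- \frac{1}{52}\right) \frac{1}{59} = - \frac{1}{3068}$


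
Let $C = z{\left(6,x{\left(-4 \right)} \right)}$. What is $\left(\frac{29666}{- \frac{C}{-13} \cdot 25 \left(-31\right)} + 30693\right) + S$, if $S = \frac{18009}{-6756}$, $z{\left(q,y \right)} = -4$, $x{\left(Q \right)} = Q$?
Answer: $\frac{53780966029}{1745300} \approx 30815.0$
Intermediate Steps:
$C = -4$
$S = - \frac{6003}{2252}$ ($S = 18009 \left(- \frac{1}{6756}\right) = - \frac{6003}{2252} \approx -2.6656$)
$\left(\frac{29666}{- \frac{C}{-13} \cdot 25 \left(-31\right)} + 30693\right) + S = \left(\frac{29666}{- \frac{-4}{-13} \cdot 25 \left(-31\right)} + 30693\right) - \frac{6003}{2252} = \left(\frac{29666}{- \frac{\left(-4\right) \left(-1\right)}{13} \cdot 25 \left(-31\right)} + 30693\right) - \frac{6003}{2252} = \left(\frac{29666}{\left(-1\right) \frac{4}{13} \cdot 25 \left(-31\right)} + 30693\right) - \frac{6003}{2252} = \left(\frac{29666}{\left(- \frac{4}{13}\right) 25 \left(-31\right)} + 30693\right) - \frac{6003}{2252} = \left(\frac{29666}{\left(- \frac{100}{13}\right) \left(-31\right)} + 30693\right) - \frac{6003}{2252} = \left(\frac{29666}{\frac{3100}{13}} + 30693\right) - \frac{6003}{2252} = \left(29666 \cdot \frac{13}{3100} + 30693\right) - \frac{6003}{2252} = \left(\frac{192829}{1550} + 30693\right) - \frac{6003}{2252} = \frac{47766979}{1550} - \frac{6003}{2252} = \frac{53780966029}{1745300}$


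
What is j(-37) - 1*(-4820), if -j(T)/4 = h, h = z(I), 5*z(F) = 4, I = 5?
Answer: 24084/5 ≈ 4816.8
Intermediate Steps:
z(F) = 4/5 (z(F) = (1/5)*4 = 4/5)
h = 4/5 ≈ 0.80000
j(T) = -16/5 (j(T) = -4*4/5 = -16/5)
j(-37) - 1*(-4820) = -16/5 - 1*(-4820) = -16/5 + 4820 = 24084/5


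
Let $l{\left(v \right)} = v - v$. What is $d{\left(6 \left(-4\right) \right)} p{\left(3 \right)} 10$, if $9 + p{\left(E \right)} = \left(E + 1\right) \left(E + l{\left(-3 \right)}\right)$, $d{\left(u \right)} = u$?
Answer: $-720$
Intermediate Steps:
$l{\left(v \right)} = 0$
$p{\left(E \right)} = -9 + E \left(1 + E\right)$ ($p{\left(E \right)} = -9 + \left(E + 1\right) \left(E + 0\right) = -9 + \left(1 + E\right) E = -9 + E \left(1 + E\right)$)
$d{\left(6 \left(-4\right) \right)} p{\left(3 \right)} 10 = 6 \left(-4\right) \left(-9 + 3 + 3^{2}\right) 10 = - 24 \left(-9 + 3 + 9\right) 10 = \left(-24\right) 3 \cdot 10 = \left(-72\right) 10 = -720$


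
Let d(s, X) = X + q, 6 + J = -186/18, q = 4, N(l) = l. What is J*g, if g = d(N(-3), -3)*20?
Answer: -980/3 ≈ -326.67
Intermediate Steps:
J = -49/3 (J = -6 - 186/18 = -6 - 186*1/18 = -6 - 31/3 = -49/3 ≈ -16.333)
d(s, X) = 4 + X (d(s, X) = X + 4 = 4 + X)
g = 20 (g = (4 - 3)*20 = 1*20 = 20)
J*g = -49/3*20 = -980/3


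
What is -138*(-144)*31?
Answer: 616032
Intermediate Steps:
-138*(-144)*31 = 19872*31 = 616032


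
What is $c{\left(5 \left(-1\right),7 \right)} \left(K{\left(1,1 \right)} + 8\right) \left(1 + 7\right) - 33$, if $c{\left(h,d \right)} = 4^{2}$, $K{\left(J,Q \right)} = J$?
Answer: $1119$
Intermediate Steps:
$c{\left(h,d \right)} = 16$
$c{\left(5 \left(-1\right),7 \right)} \left(K{\left(1,1 \right)} + 8\right) \left(1 + 7\right) - 33 = 16 \left(1 + 8\right) \left(1 + 7\right) - 33 = 16 \cdot 9 \cdot 8 - 33 = 16 \cdot 72 - 33 = 1152 - 33 = 1119$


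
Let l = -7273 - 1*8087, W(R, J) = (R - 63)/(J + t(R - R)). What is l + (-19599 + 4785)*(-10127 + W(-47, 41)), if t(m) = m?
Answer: 6151876278/41 ≈ 1.5005e+8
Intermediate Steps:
W(R, J) = (-63 + R)/J (W(R, J) = (R - 63)/(J + (R - R)) = (-63 + R)/(J + 0) = (-63 + R)/J)
l = -15360 (l = -7273 - 8087 = -15360)
l + (-19599 + 4785)*(-10127 + W(-47, 41)) = -15360 + (-19599 + 4785)*(-10127 + (-63 - 47)/41) = -15360 - 14814*(-10127 + (1/41)*(-110)) = -15360 - 14814*(-10127 - 110/41) = -15360 - 14814*(-415317/41) = -15360 + 6152506038/41 = 6151876278/41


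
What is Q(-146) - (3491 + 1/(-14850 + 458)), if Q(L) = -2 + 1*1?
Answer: -50256863/14392 ≈ -3492.0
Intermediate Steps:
Q(L) = -1 (Q(L) = -2 + 1 = -1)
Q(-146) - (3491 + 1/(-14850 + 458)) = -1 - (3491 + 1/(-14850 + 458)) = -1 - (3491 + 1/(-14392)) = -1 - (3491 - 1/14392) = -1 - 1*50242471/14392 = -1 - 50242471/14392 = -50256863/14392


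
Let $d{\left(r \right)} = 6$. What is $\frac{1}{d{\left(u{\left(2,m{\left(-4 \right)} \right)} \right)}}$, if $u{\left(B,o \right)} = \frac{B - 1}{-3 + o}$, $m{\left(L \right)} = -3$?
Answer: $\frac{1}{6} \approx 0.16667$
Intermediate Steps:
$u{\left(B,o \right)} = \frac{-1 + B}{-3 + o}$
$\frac{1}{d{\left(u{\left(2,m{\left(-4 \right)} \right)} \right)}} = \frac{1}{6}$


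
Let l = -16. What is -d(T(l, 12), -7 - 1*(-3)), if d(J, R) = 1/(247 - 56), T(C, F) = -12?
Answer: -1/191 ≈ -0.0052356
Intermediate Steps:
d(J, R) = 1/191
-d(T(l, 12), -7 - 1*(-3)) = -1*1/191 = -1/191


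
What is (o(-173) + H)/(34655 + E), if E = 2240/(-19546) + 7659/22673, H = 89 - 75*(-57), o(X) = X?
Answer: 309551770913/2559672086214 ≈ 0.12093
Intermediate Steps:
H = 4364 (H = 89 + 4275 = 4364)
E = 49457647/221583229 (E = 2240*(-1/19546) + 7659*(1/22673) = -1120/9773 + 7659/22673 = 49457647/221583229 ≈ 0.22320)
(o(-173) + H)/(34655 + E) = (-173 + 4364)/(34655 + 49457647/221583229) = 4191/(7679016258642/221583229) = 4191*(221583229/7679016258642) = 309551770913/2559672086214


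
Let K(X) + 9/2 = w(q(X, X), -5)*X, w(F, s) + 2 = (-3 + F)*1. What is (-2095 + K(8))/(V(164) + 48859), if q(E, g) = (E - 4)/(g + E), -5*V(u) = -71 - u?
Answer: -25/572 ≈ -0.043706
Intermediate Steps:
V(u) = 71/5 + u/5 (V(u) = -(-71 - u)/5 = 71/5 + u/5)
q(E, g) = (-4 + E)/(E + g)
w(F, s) = -5 + F (w(F, s) = -2 + (-3 + F)*1 = -2 + (-3 + F) = -5 + F)
K(X) = -9/2 + X*(-5 + (-4 + X)/(2*X)) (K(X) = -9/2 + (-5 + (-4 + X)/(X + X))*X = -9/2 + (-5 + (-4 + X)/((2*X)))*X = -9/2 + (-5 + (1/(2*X))*(-4 + X))*X = -9/2 + (-5 + (-4 + X)/(2*X))*X = -9/2 + X*(-5 + (-4 + X)/(2*X)))
(-2095 + K(8))/(V(164) + 48859) = (-2095 + (-13/2 - 9/2*8))/((71/5 + (1/5)*164) + 48859) = (-2095 + (-13/2 - 36))/((71/5 + 164/5) + 48859) = (-2095 - 85/2)/(47 + 48859) = -4275/2/48906 = -4275/2*1/48906 = -25/572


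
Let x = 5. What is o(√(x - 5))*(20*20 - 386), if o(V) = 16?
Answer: 224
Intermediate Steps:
o(√(x - 5))*(20*20 - 386) = 16*(20*20 - 386) = 16*(400 - 386) = 16*14 = 224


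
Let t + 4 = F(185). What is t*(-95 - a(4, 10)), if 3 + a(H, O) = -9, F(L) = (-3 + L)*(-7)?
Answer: 106074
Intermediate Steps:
F(L) = 21 - 7*L
t = -1278 (t = -4 + (21 - 7*185) = -4 + (21 - 1295) = -4 - 1274 = -1278)
a(H, O) = -12 (a(H, O) = -3 - 9 = -12)
t*(-95 - a(4, 10)) = -1278*(-95 - 1*(-12)) = -1278*(-95 + 12) = -1278*(-83) = 106074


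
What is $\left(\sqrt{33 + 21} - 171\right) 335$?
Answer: $-57285 + 1005 \sqrt{6} \approx -54823.0$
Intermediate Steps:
$\left(\sqrt{33 + 21} - 171\right) 335 = \left(\sqrt{54} - 171\right) 335 = \left(3 \sqrt{6} - 171\right) 335 = \left(-171 + 3 \sqrt{6}\right) 335 = -57285 + 1005 \sqrt{6}$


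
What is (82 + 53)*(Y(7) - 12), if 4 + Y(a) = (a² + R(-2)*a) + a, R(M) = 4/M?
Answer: 3510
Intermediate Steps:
Y(a) = -4 + a² - a (Y(a) = -4 + ((a² + (4/(-2))*a) + a) = -4 + ((a² + (4*(-½))*a) + a) = -4 + ((a² - 2*a) + a) = -4 + (a² - a) = -4 + a² - a)
(82 + 53)*(Y(7) - 12) = (82 + 53)*((-4 + 7² - 1*7) - 12) = 135*((-4 + 49 - 7) - 12) = 135*(38 - 12) = 135*26 = 3510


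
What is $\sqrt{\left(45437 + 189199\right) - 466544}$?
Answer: $2 i \sqrt{57977} \approx 481.57 i$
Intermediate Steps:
$\sqrt{\left(45437 + 189199\right) - 466544} = \sqrt{234636 - 466544} = \sqrt{-231908} = 2 i \sqrt{57977}$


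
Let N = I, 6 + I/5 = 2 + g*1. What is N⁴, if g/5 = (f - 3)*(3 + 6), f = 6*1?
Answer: 184062450625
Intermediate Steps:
f = 6
g = 135 (g = 5*((6 - 3)*(3 + 6)) = 5*(3*9) = 5*27 = 135)
I = 655 (I = -30 + 5*(2 + 135*1) = -30 + 5*(2 + 135) = -30 + 5*137 = -30 + 685 = 655)
N = 655
N⁴ = 655⁴ = 184062450625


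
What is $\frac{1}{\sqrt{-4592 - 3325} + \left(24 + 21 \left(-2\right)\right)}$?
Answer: $- \frac{6}{2747} - \frac{i \sqrt{7917}}{8241} \approx -0.0021842 - 0.010797 i$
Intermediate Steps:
$\frac{1}{\sqrt{-4592 - 3325} + \left(24 + 21 \left(-2\right)\right)} = \frac{1}{\sqrt{-7917} + \left(24 - 42\right)} = \frac{1}{i \sqrt{7917} - 18} = \frac{1}{-18 + i \sqrt{7917}}$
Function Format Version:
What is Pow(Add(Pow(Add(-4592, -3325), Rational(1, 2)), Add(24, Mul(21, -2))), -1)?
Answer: Add(Rational(-6, 2747), Mul(Rational(-1, 8241), I, Pow(7917, Rational(1, 2)))) ≈ Add(-0.0021842, Mul(-0.010797, I))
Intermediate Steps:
Pow(Add(Pow(Add(-4592, -3325), Rational(1, 2)), Add(24, Mul(21, -2))), -1) = Pow(Add(Pow(-7917, Rational(1, 2)), Add(24, -42)), -1) = Pow(Add(Mul(I, Pow(7917, Rational(1, 2))), -18), -1) = Pow(Add(-18, Mul(I, Pow(7917, Rational(1, 2)))), -1)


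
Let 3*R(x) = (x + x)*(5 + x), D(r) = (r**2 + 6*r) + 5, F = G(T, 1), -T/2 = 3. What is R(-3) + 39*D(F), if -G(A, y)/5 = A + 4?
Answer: 6431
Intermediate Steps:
T = -6 (T = -2*3 = -6)
G(A, y) = -20 - 5*A (G(A, y) = -5*(A + 4) = -5*(4 + A) = -20 - 5*A)
F = 10 (F = -20 - 5*(-6) = -20 + 30 = 10)
D(r) = 5 + r**2 + 6*r
R(x) = 2*x*(5 + x)/3 (R(x) = ((x + x)*(5 + x))/3 = ((2*x)*(5 + x))/3 = (2*x*(5 + x))/3 = 2*x*(5 + x)/3)
R(-3) + 39*D(F) = (2/3)*(-3)*(5 - 3) + 39*(5 + 10**2 + 6*10) = (2/3)*(-3)*2 + 39*(5 + 100 + 60) = -4 + 39*165 = -4 + 6435 = 6431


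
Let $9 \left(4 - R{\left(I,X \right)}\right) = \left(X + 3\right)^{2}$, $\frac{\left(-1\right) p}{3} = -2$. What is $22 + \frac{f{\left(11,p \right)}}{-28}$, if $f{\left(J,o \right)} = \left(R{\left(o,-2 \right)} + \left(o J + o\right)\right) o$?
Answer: $\frac{241}{42} \approx 5.7381$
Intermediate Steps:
$p = 6$ ($p = \left(-3\right) \left(-2\right) = 6$)
$R{\left(I,X \right)} = 4 - \frac{\left(3 + X\right)^{2}}{9}$ ($R{\left(I,X \right)} = 4 - \frac{\left(X + 3\right)^{2}}{9} = 4 - \frac{\left(3 + X\right)^{2}}{9}$)
$f{\left(J,o \right)} = o \left(\frac{35}{9} + o + J o\right)$ ($f{\left(J,o \right)} = \left(\left(4 - \frac{\left(3 - 2\right)^{2}}{9}\right) + \left(o J + o\right)\right) o = \left(\left(4 - \frac{1^{2}}{9}\right) + \left(J o + o\right)\right) o = \left(\left(4 - \frac{1}{9}\right) + \left(o + J o\right)\right) o = \left(\frac{35}{9} + \left(o + J o\right)\right) o = \left(\frac{35}{9} + o + J o\right) o = o \left(\frac{35}{9} + o + J o\right)$)
$22 + \frac{f{\left(11,p \right)}}{-28} = 22 + \frac{\frac{1}{9} \cdot 6 \left(35 + 9 \cdot 6 + 9 \cdot 11 \cdot 6\right)}{-28} = 22 + \frac{1}{9} \cdot 6 \left(35 + 54 + 594\right) \left(- \frac{1}{28}\right) = 22 + \frac{1}{9} \cdot 6 \cdot 683 \left(- \frac{1}{28}\right) = 22 + \frac{1366}{3} \left(- \frac{1}{28}\right) = 22 - \frac{683}{42} = \frac{241}{42}$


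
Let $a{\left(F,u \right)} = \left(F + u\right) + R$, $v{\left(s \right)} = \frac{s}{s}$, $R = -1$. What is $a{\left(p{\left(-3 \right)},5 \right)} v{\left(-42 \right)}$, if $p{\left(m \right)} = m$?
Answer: $1$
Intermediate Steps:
$v{\left(s \right)} = 1$
$a{\left(F,u \right)} = -1 + F + u$ ($a{\left(F,u \right)} = \left(F + u\right) - 1 = -1 + F + u$)
$a{\left(p{\left(-3 \right)},5 \right)} v{\left(-42 \right)} = \left(-1 - 3 + 5\right) 1 = 1 \cdot 1 = 1$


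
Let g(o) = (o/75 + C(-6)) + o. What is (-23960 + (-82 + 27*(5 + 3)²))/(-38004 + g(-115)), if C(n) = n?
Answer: 167355/285949 ≈ 0.58526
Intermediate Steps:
g(o) = -6 + 76*o/75 (g(o) = (o/75 - 6) + o = (-6 + o/75) + o = -6 + 76*o/75)
(-23960 + (-82 + 27*(5 + 3)²))/(-38004 + g(-115)) = (-23960 + (-82 + 27*(5 + 3)²))/(-38004 + (-6 + (76/75)*(-115))) = (-23960 + (-82 + 27*8²))/(-38004 + (-6 - 1748/15)) = (-23960 + (-82 + 27*64))/(-38004 - 1838/15) = (-23960 + (-82 + 1728))/(-571898/15) = (-23960 + 1646)*(-15/571898) = -22314*(-15/571898) = 167355/285949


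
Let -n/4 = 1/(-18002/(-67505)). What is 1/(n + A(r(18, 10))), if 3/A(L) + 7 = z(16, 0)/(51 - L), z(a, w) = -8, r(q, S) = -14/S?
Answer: -8433937/130041763 ≈ -0.064856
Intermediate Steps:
A(L) = 3/(-7 - 8/(51 - L))
n = -135010/9001 (n = -4/((-18002/(-67505))) = -4/((-18002*(-1)/67505)) = -4/((-1*(-18002/67505))) = -4/18002/67505 = -4*67505/18002 = -135010/9001 ≈ -14.999)
1/(n + A(r(18, 10))) = 1/(-135010/9001 + 3*(51 - (-14)/10)/(-365 + 7*(-14/10))) = 1/(-135010/9001 + 3*(51 - (-14)/10)/(-365 + 7*(-14*1/10))) = 1/(-135010/9001 + 3*(51 - 1*(-7/5))/(-365 + 7*(-7/5))) = 1/(-135010/9001 + 3*(51 + 7/5)/(-365 - 49/5)) = 1/(-135010/9001 + 3*(262/5)/(-1874/5)) = 1/(-135010/9001 + 3*(-5/1874)*(262/5)) = 1/(-135010/9001 - 393/937) = 1/(-130041763/8433937) = -8433937/130041763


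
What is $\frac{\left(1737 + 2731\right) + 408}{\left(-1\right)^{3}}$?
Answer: $-4876$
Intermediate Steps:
$\frac{\left(1737 + 2731\right) + 408}{\left(-1\right)^{3}} = \frac{4468 + 408}{-1} = 4876 \left(-1\right) = -4876$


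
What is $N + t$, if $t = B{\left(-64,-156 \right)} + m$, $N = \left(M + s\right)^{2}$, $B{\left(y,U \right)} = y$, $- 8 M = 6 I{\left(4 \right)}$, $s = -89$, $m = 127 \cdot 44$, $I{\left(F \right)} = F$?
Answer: $13988$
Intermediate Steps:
$m = 5588$
$M = -3$ ($M = - \frac{6 \cdot 4}{8} = \left(- \frac{1}{8}\right) 24 = -3$)
$N = 8464$ ($N = \left(-3 - 89\right)^{2} = \left(-92\right)^{2} = 8464$)
$t = 5524$ ($t = -64 + 5588 = 5524$)
$N + t = 8464 + 5524 = 13988$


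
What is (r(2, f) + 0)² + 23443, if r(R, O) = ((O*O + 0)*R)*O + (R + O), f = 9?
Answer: 2181404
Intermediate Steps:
r(R, O) = O + R + R*O³ (r(R, O) = ((O² + 0)*R)*O + (O + R) = (O²*R)*O + (O + R) = (R*O²)*O + (O + R) = R*O³ + (O + R) = O + R + R*O³)
(r(2, f) + 0)² + 23443 = ((9 + 2 + 2*9³) + 0)² + 23443 = ((9 + 2 + 2*729) + 0)² + 23443 = ((9 + 2 + 1458) + 0)² + 23443 = (1469 + 0)² + 23443 = 1469² + 23443 = 2157961 + 23443 = 2181404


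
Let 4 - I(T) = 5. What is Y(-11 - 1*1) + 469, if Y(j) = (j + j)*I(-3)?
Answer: 493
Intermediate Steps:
I(T) = -1 (I(T) = 4 - 1*5 = 4 - 5 = -1)
Y(j) = -2*j (Y(j) = (j + j)*(-1) = (2*j)*(-1) = -2*j)
Y(-11 - 1*1) + 469 = -2*(-11 - 1*1) + 469 = -2*(-11 - 1) + 469 = -2*(-12) + 469 = 24 + 469 = 493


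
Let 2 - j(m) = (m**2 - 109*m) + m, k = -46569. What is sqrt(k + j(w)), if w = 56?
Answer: I*sqrt(43655) ≈ 208.94*I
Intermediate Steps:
j(m) = 2 - m**2 + 108*m (j(m) = 2 - ((m**2 - 109*m) + m) = 2 - (m**2 - 108*m) = 2 + (-m**2 + 108*m) = 2 - m**2 + 108*m)
sqrt(k + j(w)) = sqrt(-46569 + (2 - 1*56**2 + 108*56)) = sqrt(-46569 + (2 - 1*3136 + 6048)) = sqrt(-46569 + (2 - 3136 + 6048)) = sqrt(-46569 + 2914) = sqrt(-43655) = I*sqrt(43655)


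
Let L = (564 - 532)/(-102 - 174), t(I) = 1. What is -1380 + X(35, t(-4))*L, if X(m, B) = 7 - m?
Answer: -94996/69 ≈ -1376.8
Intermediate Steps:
L = -8/69 (L = 32/(-276) = 32*(-1/276) = -8/69 ≈ -0.11594)
-1380 + X(35, t(-4))*L = -1380 + (7 - 1*35)*(-8/69) = -1380 + (7 - 35)*(-8/69) = -1380 - 28*(-8/69) = -1380 + 224/69 = -94996/69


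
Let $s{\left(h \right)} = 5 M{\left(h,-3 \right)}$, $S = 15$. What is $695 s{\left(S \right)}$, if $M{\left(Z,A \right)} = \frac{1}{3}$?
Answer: $\frac{3475}{3} \approx 1158.3$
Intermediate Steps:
$M{\left(Z,A \right)} = \frac{1}{3}$
$s{\left(h \right)} = \frac{5}{3}$ ($s{\left(h \right)} = 5 \cdot \frac{1}{3} = \frac{5}{3}$)
$695 s{\left(S \right)} = 695 \cdot \frac{5}{3} = \frac{3475}{3}$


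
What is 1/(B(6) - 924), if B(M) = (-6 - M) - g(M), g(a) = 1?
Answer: -1/937 ≈ -0.0010672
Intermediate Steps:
B(M) = -7 - M (B(M) = (-6 - M) - 1*1 = (-6 - M) - 1 = -7 - M)
1/(B(6) - 924) = 1/((-7 - 1*6) - 924) = 1/((-7 - 6) - 924) = 1/(-13 - 924) = 1/(-937) = -1/937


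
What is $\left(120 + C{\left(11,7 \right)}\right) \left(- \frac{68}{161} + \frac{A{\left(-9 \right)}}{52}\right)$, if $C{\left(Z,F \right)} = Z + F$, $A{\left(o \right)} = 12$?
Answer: $- \frac{2406}{91} \approx -26.44$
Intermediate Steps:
$C{\left(Z,F \right)} = F + Z$
$\left(120 + C{\left(11,7 \right)}\right) \left(- \frac{68}{161} + \frac{A{\left(-9 \right)}}{52}\right) = \left(120 + \left(7 + 11\right)\right) \left(- \frac{68}{161} + \frac{12}{52}\right) = \left(120 + 18\right) \left(\left(-68\right) \frac{1}{161} + 12 \cdot \frac{1}{52}\right) = 138 \left(- \frac{68}{161} + \frac{3}{13}\right) = 138 \left(- \frac{401}{2093}\right) = - \frac{2406}{91}$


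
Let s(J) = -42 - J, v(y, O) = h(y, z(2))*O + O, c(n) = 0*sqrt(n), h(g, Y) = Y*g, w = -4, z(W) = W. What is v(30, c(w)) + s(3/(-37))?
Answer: -1551/37 ≈ -41.919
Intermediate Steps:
c(n) = 0
v(y, O) = O + 2*O*y (v(y, O) = (2*y)*O + O = 2*O*y + O = O + 2*O*y)
v(30, c(w)) + s(3/(-37)) = 0*(1 + 2*30) + (-42 - 3/(-37)) = 0*(1 + 60) + (-42 - 3*(-1)/37) = 0*61 + (-42 - 1*(-3/37)) = 0 + (-42 + 3/37) = 0 - 1551/37 = -1551/37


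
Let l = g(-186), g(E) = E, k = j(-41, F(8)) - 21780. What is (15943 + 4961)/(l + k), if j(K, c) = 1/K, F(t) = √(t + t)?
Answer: -857064/900607 ≈ -0.95165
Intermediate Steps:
F(t) = √2*√t (F(t) = √(2*t) = √2*√t)
k = -892981/41 (k = 1/(-41) - 21780 = -1/41 - 21780 = -892981/41 ≈ -21780.)
l = -186
(15943 + 4961)/(l + k) = (15943 + 4961)/(-186 - 892981/41) = 20904/(-900607/41) = 20904*(-41/900607) = -857064/900607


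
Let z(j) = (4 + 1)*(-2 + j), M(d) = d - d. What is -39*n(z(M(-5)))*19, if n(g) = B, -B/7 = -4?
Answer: -20748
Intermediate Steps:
B = 28 (B = -7*(-4) = 28)
M(d) = 0
z(j) = -10 + 5*j (z(j) = 5*(-2 + j) = -10 + 5*j)
n(g) = 28
-39*n(z(M(-5)))*19 = -39*28*19 = -1092*19 = -20748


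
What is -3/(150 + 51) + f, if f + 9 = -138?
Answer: -9850/67 ≈ -147.01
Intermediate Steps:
f = -147 (f = -9 - 138 = -147)
-3/(150 + 51) + f = -3/(150 + 51) - 147 = -3/201 - 147 = (1/201)*(-3) - 147 = -1/67 - 147 = -9850/67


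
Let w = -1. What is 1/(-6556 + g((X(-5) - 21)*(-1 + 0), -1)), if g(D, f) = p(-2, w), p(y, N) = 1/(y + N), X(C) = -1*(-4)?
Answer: -3/19669 ≈ -0.00015252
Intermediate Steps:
X(C) = 4
p(y, N) = 1/(N + y)
g(D, f) = -⅓ (g(D, f) = 1/(-1 - 2) = 1/(-3) = -⅓)
1/(-6556 + g((X(-5) - 21)*(-1 + 0), -1)) = 1/(-6556 - ⅓) = 1/(-19669/3) = -3/19669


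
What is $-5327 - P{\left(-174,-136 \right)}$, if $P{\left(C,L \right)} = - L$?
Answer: $-5463$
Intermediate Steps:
$-5327 - P{\left(-174,-136 \right)} = -5327 - \left(-1\right) \left(-136\right) = -5327 - 136 = -5463$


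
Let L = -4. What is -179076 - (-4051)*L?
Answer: -195280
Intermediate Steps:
-179076 - (-4051)*L = -179076 - (-4051)*(-4) = -179076 - 1*16204 = -179076 - 16204 = -195280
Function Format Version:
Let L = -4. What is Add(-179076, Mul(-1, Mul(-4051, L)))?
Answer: -195280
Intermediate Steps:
Add(-179076, Mul(-1, Mul(-4051, L))) = Add(-179076, Mul(-1, Mul(-4051, -4))) = Add(-179076, Mul(-1, 16204)) = Add(-179076, -16204) = -195280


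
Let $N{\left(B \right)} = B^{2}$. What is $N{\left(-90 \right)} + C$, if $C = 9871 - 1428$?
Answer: $16543$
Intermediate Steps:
$C = 8443$ ($C = 9871 - 1428 = 8443$)
$N{\left(-90 \right)} + C = \left(-90\right)^{2} + 8443 = 8100 + 8443 = 16543$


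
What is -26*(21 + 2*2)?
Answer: -650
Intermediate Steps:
-26*(21 + 2*2) = -26*(21 + 4) = -26*25 = -650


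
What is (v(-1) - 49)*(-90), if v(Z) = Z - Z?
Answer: 4410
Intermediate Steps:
v(Z) = 0
(v(-1) - 49)*(-90) = (0 - 49)*(-90) = -49*(-90) = 4410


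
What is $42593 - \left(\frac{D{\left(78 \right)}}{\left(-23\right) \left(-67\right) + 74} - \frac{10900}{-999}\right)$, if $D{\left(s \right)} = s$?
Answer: $\frac{68701225883}{1613385} \approx 42582.0$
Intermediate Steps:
$42593 - \left(\frac{D{\left(78 \right)}}{\left(-23\right) \left(-67\right) + 74} - \frac{10900}{-999}\right) = 42593 - \left(\frac{78}{\left(-23\right) \left(-67\right) + 74} - \frac{10900}{-999}\right) = 42593 - \left(\frac{78}{1541 + 74} - - \frac{10900}{999}\right) = 42593 - \left(\frac{78}{1615} + \frac{10900}{999}\right) = 42593 - \frac{17681422}{1613385} = \frac{68701225883}{1613385}$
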